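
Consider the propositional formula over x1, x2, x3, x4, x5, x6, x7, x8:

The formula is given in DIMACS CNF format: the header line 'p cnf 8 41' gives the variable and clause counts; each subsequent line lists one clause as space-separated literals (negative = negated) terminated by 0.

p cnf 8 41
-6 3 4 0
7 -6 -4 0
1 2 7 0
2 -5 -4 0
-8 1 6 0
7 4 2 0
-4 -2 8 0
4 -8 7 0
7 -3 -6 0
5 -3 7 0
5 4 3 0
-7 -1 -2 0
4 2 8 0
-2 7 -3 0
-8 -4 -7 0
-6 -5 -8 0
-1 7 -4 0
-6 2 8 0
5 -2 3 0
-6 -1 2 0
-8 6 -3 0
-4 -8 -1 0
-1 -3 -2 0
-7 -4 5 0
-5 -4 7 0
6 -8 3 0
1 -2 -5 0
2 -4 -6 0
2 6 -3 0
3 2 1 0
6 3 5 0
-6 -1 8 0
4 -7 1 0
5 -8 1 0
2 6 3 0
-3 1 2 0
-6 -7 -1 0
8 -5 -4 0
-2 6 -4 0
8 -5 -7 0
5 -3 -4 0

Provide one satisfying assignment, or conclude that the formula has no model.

Case x6 = False:
Case x8 = False:
Case x4 = False:
(x2) alone gives x2 = True.
Case x5 = True:
(x1) alone gives x1 = True.
(¬x7) alone gives x7 = False.
(¬x3) alone gives x3 = False.
This assignment satisfies each clause.

x1=True,  x2=True,  x3=False,  x4=False,  x5=True,  x6=False,  x7=False,  x8=False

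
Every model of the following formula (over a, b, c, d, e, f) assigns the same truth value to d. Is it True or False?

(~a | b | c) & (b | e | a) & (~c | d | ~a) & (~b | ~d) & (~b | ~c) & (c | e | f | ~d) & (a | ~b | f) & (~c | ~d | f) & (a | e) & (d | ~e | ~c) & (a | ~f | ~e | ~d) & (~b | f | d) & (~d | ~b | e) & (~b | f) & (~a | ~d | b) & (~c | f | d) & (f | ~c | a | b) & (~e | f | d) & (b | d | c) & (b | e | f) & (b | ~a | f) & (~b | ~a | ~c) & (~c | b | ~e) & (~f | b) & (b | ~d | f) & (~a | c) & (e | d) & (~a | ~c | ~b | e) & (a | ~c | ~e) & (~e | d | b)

False

Suppose d = 1.
(~b) alone gives b = 0.
(~a) alone gives a = 0.
(e) alone gives e = 1.
(~f) alone gives f = 0.
That conflicts with the unit clause (f).
So every satisfying assignment has d = False.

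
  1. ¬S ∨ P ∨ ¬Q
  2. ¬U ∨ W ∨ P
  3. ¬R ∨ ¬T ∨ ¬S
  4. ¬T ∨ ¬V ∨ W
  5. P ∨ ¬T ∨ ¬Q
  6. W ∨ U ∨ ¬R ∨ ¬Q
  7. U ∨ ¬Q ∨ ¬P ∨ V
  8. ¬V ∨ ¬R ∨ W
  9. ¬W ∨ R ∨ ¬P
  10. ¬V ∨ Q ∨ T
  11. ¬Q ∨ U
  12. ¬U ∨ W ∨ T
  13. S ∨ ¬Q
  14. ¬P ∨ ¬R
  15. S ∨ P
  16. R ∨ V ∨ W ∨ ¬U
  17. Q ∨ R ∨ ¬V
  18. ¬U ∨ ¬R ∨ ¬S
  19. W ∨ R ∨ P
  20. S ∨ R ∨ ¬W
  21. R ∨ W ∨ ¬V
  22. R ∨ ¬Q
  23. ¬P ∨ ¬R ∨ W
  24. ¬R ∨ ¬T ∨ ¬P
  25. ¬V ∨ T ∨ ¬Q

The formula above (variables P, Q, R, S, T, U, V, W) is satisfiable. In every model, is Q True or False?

Suppose Q = True.
(U) alone gives U = True.
(S) alone gives S = True.
(P) alone gives P = True.
(¬R) alone gives R = False.
That conflicts with the unit clause (R).
So every satisfying assignment has Q = False.

False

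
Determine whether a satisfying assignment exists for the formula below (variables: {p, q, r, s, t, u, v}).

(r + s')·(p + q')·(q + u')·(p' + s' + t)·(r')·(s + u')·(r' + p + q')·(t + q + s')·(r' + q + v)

From the singleton clause (r'), r = 0.
From the singleton clause (s'), s = 0.
From the singleton clause (u'), u = 0.
Branch on p: set p = 0.
From the singleton clause (q'), q = 0.
Every clause is now satisfied; t, v are unconstrained.
A satisfying assignment: p ↦ 0,  q ↦ 0,  r ↦ 0,  s ↦ 0,  t ↦ 0,  u ↦ 0,  v ↦ 0.

Satisfiable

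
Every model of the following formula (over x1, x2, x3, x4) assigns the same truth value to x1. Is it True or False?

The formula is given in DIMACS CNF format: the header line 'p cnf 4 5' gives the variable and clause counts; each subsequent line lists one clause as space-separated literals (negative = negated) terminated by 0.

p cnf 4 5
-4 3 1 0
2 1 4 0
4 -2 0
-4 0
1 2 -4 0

True

Suppose x1 = False.
(¬x4) alone gives x4 = False.
(x2) alone gives x2 = True.
That conflicts with the unit clause (¬x2).
So every satisfying assignment has x1 = True.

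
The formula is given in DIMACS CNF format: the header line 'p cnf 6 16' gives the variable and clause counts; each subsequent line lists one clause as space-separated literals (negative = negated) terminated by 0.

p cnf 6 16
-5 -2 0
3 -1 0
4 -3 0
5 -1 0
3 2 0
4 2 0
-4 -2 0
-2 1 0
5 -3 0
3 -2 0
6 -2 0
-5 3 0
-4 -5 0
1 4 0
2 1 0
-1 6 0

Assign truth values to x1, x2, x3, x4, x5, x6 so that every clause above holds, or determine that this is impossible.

Branch on x5: set x5 = False.
The clause (¬x1) is unit, so x1 = False.
The clause (¬x2) is unit, so x2 = False.
But (x2) is also a unit clause — contradiction.
Undo x5 and try x5 = True.
The clause (¬x2) is unit, so x2 = False.
The clause (x3) is unit, so x3 = True.
The clause (x4) is unit, so x4 = True.
But (¬x4) is also a unit clause — contradiction.
Either choice for x5 ends in contradiction.

UNSATISFIABLE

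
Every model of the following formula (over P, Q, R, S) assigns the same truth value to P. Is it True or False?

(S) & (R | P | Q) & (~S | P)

True

Suppose P = 0.
The clause (S) is unit, so S = 1.
That conflicts with the unit clause (~S).
So every satisfying assignment has P = True.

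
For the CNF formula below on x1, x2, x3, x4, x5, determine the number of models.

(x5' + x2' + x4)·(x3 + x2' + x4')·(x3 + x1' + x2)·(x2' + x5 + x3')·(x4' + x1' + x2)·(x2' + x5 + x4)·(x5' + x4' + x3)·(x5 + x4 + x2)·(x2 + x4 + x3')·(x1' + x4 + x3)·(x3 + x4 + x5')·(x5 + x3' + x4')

4

There are 2^5 = 32 truth assignments over (x1, x2, x3, x4, x5).
Split on x3. With x3 = 1, the clauses containing x3 are satisfied and x3' drops from the rest; 3 of the 2^4 = 16 assignments to the other variables satisfy what remains.
With x3 = 0, by the same count on the reduced clause set, 1 assignment works.
Total: 3 + 1 = 4.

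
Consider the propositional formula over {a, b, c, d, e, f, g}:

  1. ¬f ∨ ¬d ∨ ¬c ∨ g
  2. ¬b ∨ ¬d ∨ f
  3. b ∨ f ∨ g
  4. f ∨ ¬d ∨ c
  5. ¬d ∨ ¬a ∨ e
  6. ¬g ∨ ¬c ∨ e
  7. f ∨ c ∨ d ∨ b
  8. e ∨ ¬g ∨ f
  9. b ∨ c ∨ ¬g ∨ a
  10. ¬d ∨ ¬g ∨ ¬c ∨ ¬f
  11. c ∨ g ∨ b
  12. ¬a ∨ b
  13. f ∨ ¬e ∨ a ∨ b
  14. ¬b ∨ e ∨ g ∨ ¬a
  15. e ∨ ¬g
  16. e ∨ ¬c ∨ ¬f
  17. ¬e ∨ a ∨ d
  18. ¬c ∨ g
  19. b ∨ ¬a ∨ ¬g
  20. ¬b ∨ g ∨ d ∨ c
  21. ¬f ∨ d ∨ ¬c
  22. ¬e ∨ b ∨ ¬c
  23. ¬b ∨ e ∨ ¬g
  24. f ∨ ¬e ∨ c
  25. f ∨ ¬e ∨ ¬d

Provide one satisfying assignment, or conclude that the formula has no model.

Suppose a = True.
The clause (b) is unit, so b = True.
Suppose d = True.
The clause (f) is unit, so f = True.
The clause (e) is unit, so e = True.
Suppose c = False.
All clauses hold; g can take either value.

a: True, b: True, c: False, d: True, e: True, f: True, g: False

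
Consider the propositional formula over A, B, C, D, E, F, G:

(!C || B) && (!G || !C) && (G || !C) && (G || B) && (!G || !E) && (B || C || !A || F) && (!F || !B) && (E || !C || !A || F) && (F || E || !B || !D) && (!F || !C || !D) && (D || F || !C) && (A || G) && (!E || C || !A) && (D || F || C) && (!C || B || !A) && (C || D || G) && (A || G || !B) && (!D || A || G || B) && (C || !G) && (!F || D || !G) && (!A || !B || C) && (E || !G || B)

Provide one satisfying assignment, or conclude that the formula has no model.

UNSATISFIABLE

Case C = false:
From the singleton clause (!G), G = false.
From the singleton clause (B), B = true.
From the singleton clause (!F), F = false.
From the singleton clause (A), A = true.
That conflicts with the unit clause (!A).
That branch fails; take C = true instead.
From the singleton clause (B), B = true.
From the singleton clause (!G), G = false.
That conflicts with the unit clause (G).
Either choice for C ends in contradiction.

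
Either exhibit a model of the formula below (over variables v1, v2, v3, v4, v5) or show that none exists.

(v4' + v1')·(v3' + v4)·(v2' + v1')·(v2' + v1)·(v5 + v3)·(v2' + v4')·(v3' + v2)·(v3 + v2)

Suppose v4 = 0.
Unit clause (v3') forces v3 = 0.
Unit clause (v5) forces v5 = 1.
Unit clause (v2) forces v2 = 1.
Unit clause (v1') forces v1 = 0.
But (v1) is also a unit clause — contradiction.
Undo v4 and try v4 = 1.
Unit clause (v1') forces v1 = 0.
Unit clause (v2') forces v2 = 0.
Unit clause (v3') forces v3 = 0.
But (v3) is also a unit clause — contradiction.
Either choice for v4 ends in contradiction.

UNSATISFIABLE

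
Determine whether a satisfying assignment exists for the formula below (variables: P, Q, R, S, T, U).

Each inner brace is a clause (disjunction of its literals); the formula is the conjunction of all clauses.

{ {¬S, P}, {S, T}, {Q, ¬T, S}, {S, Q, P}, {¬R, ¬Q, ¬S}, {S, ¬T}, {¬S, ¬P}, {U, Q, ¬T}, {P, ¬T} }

No

Case S = False:
Unit clause (T) forces T = True.
Now (¬T) is unsatisfied and unit — conflict.
That branch fails; take S = True instead.
Unit clause (P) forces P = True.
Now (¬P) is unsatisfied and unit — conflict.
Both values of S lead to a conflict.
No assignment satisfies every clause.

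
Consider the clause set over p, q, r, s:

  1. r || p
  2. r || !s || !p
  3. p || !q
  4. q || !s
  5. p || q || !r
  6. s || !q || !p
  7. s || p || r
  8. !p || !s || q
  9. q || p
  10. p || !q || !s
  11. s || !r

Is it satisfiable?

Case r = false:
(p) alone gives p = true.
(!s) alone gives s = false.
(!q) alone gives q = false.
Every clause now holds.
A satisfying assignment: p=true,  q=false,  r=false,  s=false.

Yes, satisfiable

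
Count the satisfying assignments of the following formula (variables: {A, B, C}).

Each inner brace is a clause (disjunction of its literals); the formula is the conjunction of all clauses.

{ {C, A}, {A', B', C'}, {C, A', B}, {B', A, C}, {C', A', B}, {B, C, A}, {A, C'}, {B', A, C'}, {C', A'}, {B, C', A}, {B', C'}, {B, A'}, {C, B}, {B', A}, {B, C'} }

1

There are 2^3 = 8 truth assignments over (A, B, C).
Check each against the 15 clauses (columns in the order A, B, C):
  F F F  ✗ fails (C + A)
  F F T  ✗ fails (A + C')
  F T F  ✗ fails (C + A)
  F T T  ✗ fails (A + C')
  T F F  ✗ fails (C + A' + B)
  T F T  ✗ fails (C' + A' + B)
  T T F  ✓ satisfies all
  T T T  ✗ fails (A' + B' + C')
1 of the 8 rows is a model.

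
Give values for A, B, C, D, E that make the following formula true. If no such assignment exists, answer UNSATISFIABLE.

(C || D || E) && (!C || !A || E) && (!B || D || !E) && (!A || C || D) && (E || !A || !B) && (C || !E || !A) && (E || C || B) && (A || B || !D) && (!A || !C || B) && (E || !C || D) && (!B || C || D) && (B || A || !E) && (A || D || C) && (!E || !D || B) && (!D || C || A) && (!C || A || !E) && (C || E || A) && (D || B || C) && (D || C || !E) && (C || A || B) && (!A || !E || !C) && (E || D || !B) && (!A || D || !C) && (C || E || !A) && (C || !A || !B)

Branch on C: set C = true.
Branch on A: set A = false.
(!E) alone gives E = false.
(D) alone gives D = true.
(B) alone gives B = true.
All clauses are satisfied.

A=false; B=true; C=true; D=true; E=false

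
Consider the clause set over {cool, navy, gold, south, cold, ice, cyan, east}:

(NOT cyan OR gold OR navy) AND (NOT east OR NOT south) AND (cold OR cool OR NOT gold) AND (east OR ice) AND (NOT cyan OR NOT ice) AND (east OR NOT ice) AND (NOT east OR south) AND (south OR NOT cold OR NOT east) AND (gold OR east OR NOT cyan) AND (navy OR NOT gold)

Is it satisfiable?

Branch on east: set east = false.
From the singleton clause (ice), ice = true.
Now (NOT ice) is unsatisfied and unit — conflict.
Backtrack on east: now try east = true.
From the singleton clause (NOT south), south = false.
Now (south) is unsatisfied and unit — conflict.
Neither east = true nor east = false works.
No assignment satisfies every clause.

No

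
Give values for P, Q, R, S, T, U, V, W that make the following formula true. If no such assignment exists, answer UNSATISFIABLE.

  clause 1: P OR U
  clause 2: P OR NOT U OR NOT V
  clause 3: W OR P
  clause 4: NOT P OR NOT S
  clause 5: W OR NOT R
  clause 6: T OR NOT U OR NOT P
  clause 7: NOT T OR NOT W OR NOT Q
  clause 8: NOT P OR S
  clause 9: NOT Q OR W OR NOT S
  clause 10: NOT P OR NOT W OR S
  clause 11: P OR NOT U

UNSATISFIABLE

Suppose P = true.
Unit clause (NOT S) forces S = false.
Now (S) is unsatisfied and unit — conflict.
Backtrack on P: now try P = false.
Unit clause (U) forces U = true.
Now (NOT U) is unsatisfied and unit — conflict.
Both values of P lead to a conflict.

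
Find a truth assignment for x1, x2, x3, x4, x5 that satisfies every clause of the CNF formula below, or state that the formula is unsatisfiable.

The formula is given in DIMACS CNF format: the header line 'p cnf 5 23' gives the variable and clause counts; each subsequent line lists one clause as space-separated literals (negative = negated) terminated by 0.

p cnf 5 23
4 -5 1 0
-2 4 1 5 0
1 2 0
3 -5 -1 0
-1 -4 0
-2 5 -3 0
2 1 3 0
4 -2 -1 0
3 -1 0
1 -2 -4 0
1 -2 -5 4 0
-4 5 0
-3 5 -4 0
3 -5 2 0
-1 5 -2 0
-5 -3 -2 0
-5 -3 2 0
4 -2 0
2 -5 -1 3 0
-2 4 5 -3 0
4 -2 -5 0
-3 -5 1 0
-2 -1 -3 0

x1 ↦ True,  x2 ↦ False,  x3 ↦ True,  x4 ↦ False,  x5 ↦ False

Suppose x1 = True.
(¬x4) alone gives x4 = False.
(¬x2) alone gives x2 = False.
(x3) alone gives x3 = True.
(¬x5) alone gives x5 = False.
Every clause now holds.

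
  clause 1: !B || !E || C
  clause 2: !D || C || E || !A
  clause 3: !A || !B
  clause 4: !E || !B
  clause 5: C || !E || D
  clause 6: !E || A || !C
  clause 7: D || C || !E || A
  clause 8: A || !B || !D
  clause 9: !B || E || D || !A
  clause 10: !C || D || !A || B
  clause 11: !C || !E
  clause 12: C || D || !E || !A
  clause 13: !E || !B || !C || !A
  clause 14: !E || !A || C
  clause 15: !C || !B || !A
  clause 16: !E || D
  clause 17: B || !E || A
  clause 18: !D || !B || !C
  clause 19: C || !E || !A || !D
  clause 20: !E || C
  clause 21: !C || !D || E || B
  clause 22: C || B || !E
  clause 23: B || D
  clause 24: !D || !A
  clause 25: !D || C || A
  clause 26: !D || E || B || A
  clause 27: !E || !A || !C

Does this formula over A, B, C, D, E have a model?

Suppose A = false.
Suppose E = false.
Suppose B = true.
The clause (!D) is unit, so D = false.
All clauses hold; C can take either value.
A satisfying assignment: A: false; B: true; C: false; D: false; E: false.

Satisfiable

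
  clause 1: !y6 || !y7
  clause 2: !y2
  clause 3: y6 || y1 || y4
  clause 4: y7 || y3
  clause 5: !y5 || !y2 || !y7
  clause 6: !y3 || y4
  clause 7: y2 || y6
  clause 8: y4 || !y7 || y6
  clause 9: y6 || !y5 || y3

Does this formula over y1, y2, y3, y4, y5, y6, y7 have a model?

(!y2) alone gives y2 = false.
(y6) alone gives y6 = true.
(!y7) alone gives y7 = false.
(y3) alone gives y3 = true.
(y4) alone gives y4 = true.
Every clause is now satisfied; y1, y5 are unconstrained.
A satisfying assignment: y1 ↦ false, y2 ↦ false, y3 ↦ true, y4 ↦ true, y5 ↦ false, y6 ↦ true, y7 ↦ false.

Yes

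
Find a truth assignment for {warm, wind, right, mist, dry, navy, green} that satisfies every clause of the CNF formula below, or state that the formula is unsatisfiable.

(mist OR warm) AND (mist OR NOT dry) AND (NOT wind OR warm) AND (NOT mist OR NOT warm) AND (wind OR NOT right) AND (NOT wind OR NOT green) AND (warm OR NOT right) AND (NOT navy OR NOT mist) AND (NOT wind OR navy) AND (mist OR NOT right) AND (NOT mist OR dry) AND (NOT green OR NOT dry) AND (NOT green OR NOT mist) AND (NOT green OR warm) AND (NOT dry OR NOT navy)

Case mist = false:
The clause (warm) is unit, so warm = true.
The clause (NOT dry) is unit, so dry = false.
The clause (NOT right) is unit, so right = false.
Case wind = false:
Every clause is now satisfied; navy, green are unconstrained.

warm: true; wind: false; right: false; mist: false; dry: false; navy: false; green: false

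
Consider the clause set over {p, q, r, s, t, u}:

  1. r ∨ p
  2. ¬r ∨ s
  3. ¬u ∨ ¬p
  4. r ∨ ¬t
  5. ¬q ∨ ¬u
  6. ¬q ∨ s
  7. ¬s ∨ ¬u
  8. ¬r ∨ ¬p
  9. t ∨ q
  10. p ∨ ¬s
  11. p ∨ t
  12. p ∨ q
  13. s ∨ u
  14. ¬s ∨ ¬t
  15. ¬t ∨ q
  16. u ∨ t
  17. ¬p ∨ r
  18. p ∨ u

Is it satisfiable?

No, unsatisfiable

Branch on r: set r = True.
The clause (s) is unit, so s = True.
The clause (¬u) is unit, so u = False.
The clause (¬p) is unit, so p = False.
That conflicts with the unit clause (p).
Backtrack on r: now try r = False.
The clause (p) is unit, so p = True.
That conflicts with the unit clause (¬p).
Either choice for r ends in contradiction.
No assignment satisfies every clause.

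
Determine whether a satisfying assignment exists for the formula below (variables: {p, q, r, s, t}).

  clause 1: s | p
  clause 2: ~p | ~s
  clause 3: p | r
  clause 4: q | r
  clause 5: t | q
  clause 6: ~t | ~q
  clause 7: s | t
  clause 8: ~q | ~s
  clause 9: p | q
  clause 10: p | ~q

Branch on s: set s = 0.
The clause (p) is unit, so p = 1.
The clause (t) is unit, so t = 1.
The clause (~q) is unit, so q = 0.
The clause (r) is unit, so r = 1.
Every clause now holds.
A satisfying assignment: p=1, q=0, r=1, s=0, t=1.

Satisfiable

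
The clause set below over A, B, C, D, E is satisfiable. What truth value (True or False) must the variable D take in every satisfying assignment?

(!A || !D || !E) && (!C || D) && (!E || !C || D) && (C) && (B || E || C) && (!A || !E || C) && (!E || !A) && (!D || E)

Suppose D = false.
From the singleton clause (!C), C = false.
That conflicts with the unit clause (C).
So every satisfying assignment has D = True.

True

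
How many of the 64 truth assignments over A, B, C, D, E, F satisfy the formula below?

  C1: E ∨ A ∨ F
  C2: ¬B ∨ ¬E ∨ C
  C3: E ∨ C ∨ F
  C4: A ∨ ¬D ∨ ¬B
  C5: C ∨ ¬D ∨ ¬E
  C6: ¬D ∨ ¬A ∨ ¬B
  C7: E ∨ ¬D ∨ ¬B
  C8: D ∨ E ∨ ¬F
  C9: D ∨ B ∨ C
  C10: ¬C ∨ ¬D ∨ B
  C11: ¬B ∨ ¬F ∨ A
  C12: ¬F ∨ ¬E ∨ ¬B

There are 2^6 = 64 truth assignments over (A, B, C, D, E, F).
Split on B. With B = True, the clauses containing B are satisfied and ¬B drops from the rest; 3 of the 2^5 = 32 assignments to the other variables satisfy what remains.
With B = False, by the same count on the reduced clause set, 7 assignments work.
Total: 3 + 7 = 10.

10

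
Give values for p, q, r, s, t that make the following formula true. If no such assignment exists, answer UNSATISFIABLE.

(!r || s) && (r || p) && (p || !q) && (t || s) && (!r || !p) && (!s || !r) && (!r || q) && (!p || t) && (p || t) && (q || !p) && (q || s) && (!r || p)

p: true,  q: true,  r: false,  s: false,  t: true

Suppose r = false.
Unit clause (p) forces p = true.
Unit clause (t) forces t = true.
Unit clause (q) forces q = true.
Every clause is now satisfied; s is unconstrained.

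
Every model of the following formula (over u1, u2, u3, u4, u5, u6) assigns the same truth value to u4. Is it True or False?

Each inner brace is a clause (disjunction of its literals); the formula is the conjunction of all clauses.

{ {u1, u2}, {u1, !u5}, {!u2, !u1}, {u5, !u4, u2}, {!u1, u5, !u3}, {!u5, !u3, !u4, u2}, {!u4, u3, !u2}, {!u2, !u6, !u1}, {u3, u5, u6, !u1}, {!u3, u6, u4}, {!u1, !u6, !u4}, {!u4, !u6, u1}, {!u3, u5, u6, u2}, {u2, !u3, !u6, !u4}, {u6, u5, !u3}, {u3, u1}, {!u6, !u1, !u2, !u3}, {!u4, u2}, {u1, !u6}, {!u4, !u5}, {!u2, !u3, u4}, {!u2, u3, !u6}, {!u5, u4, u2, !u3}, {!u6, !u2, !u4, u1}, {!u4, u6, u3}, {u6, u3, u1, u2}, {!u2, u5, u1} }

Suppose u4 = true.
(u2) alone gives u2 = true.
(!u1) alone gives u1 = false.
(!u5) alone gives u5 = false.
That conflicts with the unit clause (u5).
So every satisfying assignment has u4 = False.

False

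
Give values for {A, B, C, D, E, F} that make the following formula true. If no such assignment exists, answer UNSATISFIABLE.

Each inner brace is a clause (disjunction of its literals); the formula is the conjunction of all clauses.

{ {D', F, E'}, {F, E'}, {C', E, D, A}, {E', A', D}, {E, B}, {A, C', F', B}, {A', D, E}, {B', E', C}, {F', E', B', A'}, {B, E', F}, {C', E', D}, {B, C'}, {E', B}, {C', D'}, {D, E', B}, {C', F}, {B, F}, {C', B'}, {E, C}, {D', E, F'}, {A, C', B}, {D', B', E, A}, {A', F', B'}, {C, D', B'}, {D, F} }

UNSATISFIABLE

Suppose F = 1.
Suppose E = 1.
(B) alone gives B = 1.
(C) alone gives C = 1.
But (C') is also a unit clause — contradiction.
That branch fails; take E = 0 instead.
(B) alone gives B = 1.
(C') alone gives C = 0.
But (C) is also a unit clause — contradiction.
Either choice for E ends in contradiction.
That branch fails; take F = 0 instead.
(E') alone gives E = 0.
(B) alone gives B = 1.
(C') alone gives C = 0.
But (C) is also a unit clause — contradiction.
Either choice for F ends in contradiction.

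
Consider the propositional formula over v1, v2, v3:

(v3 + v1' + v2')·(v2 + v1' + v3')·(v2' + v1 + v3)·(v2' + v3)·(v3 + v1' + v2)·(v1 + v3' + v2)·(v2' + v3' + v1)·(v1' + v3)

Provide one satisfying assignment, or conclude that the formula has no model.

v1: 0; v2: 0; v3: 0

Branch on v2: set v2 = 0.
Branch on v1: set v1 = 0.
From the singleton clause (v3'), v3 = 0.
Every clause now holds.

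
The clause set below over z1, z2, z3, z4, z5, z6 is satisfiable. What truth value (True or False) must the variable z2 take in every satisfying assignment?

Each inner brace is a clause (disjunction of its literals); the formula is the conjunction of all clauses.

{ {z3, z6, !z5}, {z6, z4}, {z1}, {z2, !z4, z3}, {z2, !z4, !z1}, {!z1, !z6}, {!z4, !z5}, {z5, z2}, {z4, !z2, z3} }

True

Suppose z2 = false.
The clause (z1) is unit, so z1 = true.
The clause (!z4) is unit, so z4 = false.
The clause (z6) is unit, so z6 = true.
Now (!z6) is unsatisfied and unit — conflict.
So every satisfying assignment has z2 = True.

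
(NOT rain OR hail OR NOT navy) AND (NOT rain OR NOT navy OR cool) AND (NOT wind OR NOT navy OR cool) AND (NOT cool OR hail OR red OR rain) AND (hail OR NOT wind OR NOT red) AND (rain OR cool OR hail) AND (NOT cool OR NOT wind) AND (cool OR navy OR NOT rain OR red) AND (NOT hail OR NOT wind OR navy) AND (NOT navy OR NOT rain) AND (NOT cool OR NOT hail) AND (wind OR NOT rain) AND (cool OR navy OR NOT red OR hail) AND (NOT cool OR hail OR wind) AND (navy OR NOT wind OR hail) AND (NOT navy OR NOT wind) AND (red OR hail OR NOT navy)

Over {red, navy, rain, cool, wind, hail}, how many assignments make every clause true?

4

There are 2^6 = 64 truth assignments over (red, navy, rain, cool, wind, hail).
Split on hail. With hail = true, the clauses containing hail are satisfied and NOT hail drops from the rest; 4 of the 2^5 = 32 assignments to the other variables satisfy what remains.
With hail = false, by the same count on the reduced clause set, 0 assignments work.
Total: 4 + 0 = 4.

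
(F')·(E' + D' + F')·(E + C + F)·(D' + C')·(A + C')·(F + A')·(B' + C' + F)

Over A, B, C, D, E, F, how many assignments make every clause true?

There are 2^6 = 64 truth assignments over (A, B, C, D, E, F).
Split on A. With A = 1, the clauses containing A are satisfied and A' drops from the rest; 0 of the 2^5 = 32 assignments to the other variables satisfy what remains.
With A = 0, by the same count on the reduced clause set, 4 assignments work.
(One model: A=F, B=F, C=F, D=F, E=T, F=F.)
Total: 0 + 4 = 4.

4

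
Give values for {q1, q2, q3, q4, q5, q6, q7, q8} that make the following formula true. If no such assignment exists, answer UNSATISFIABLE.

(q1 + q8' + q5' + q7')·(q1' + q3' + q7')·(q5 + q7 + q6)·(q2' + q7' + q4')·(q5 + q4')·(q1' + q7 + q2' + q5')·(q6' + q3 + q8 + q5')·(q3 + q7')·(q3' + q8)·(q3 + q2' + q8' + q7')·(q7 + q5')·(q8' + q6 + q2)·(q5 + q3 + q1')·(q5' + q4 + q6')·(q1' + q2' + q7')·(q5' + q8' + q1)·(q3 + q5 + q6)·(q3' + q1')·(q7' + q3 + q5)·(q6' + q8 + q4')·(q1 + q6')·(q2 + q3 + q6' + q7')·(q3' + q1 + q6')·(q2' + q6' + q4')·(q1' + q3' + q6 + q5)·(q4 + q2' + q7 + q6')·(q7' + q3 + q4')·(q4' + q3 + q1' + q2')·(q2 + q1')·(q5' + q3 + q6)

Try q5 = 0.
Unit clause (q4') forces q4 = 0.
Try q7 = 1.
Unit clause (q3) forces q3 = 1.
Unit clause (q1') forces q1 = 0.
Unit clause (q8) forces q8 = 1.
Unit clause (q6') forces q6 = 0.
Unit clause (q2) forces q2 = 1.
All clauses are satisfied.

q1=0, q2=1, q3=1, q4=0, q5=0, q6=0, q7=1, q8=1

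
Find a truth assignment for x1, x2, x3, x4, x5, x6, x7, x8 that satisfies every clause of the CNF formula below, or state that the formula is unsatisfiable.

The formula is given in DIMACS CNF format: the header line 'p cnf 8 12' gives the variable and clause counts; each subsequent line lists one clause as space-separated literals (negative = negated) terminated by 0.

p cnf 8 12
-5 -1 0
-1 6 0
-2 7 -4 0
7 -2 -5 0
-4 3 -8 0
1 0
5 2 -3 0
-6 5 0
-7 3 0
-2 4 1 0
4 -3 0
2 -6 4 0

The clause (x1) is unit, so x1 = True.
The clause (¬x5) is unit, so x5 = False.
The clause (x6) is unit, so x6 = True.
Now (¬x6) is unsatisfied and unit — conflict.

UNSATISFIABLE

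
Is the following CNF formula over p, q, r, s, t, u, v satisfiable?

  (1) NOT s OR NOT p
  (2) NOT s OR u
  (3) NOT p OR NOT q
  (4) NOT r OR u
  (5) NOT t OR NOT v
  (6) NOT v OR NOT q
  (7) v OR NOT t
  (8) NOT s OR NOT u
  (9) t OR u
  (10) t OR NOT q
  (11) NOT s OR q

Yes

Case s = false:
Case p = true:
From the singleton clause (NOT q), q = false.
Case r = true:
From the singleton clause (u), u = true.
Case t = false:
No clause remains; v is free.
A satisfying assignment: p ↦ true,  q ↦ false,  r ↦ true,  s ↦ false,  t ↦ false,  u ↦ true,  v ↦ true.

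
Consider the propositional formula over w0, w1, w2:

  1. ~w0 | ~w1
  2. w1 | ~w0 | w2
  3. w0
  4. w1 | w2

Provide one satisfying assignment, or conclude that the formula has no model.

(w0) alone gives w0 = 1.
(~w1) alone gives w1 = 0.
(w2) alone gives w2 = 1.
Every clause now holds.

w0 ↦ 1,  w1 ↦ 0,  w2 ↦ 1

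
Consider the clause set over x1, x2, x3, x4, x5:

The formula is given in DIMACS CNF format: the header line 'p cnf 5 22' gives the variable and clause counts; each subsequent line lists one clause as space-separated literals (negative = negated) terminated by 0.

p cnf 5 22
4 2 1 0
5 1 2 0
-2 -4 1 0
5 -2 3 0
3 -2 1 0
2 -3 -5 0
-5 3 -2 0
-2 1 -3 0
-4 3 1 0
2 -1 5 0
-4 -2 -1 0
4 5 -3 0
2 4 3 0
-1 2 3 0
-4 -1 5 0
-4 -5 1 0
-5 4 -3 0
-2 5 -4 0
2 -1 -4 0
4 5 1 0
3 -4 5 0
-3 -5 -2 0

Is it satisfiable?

No

Branch on x4: set x4 = True.
Branch on x2: set x2 = False.
The clause (¬x1) is unit, so x1 = False.
The clause (x5) is unit, so x5 = True.
Now (¬x5) is unsatisfied and unit — conflict.
Backtrack on x2: now try x2 = True.
The clause (x1) is unit, so x1 = True.
Now (¬x1) is unsatisfied and unit — conflict.
Neither x2 = True nor x2 = False works.
Backtrack on x4: now try x4 = False.
Branch on x2: set x2 = True.
Branch on x5: set x5 = True.
The clause (x3) is unit, so x3 = True.
Now (¬x3) is unsatisfied and unit — conflict.
Backtrack on x5: now try x5 = False.
The clause (x3) is unit, so x3 = True.
Now (¬x3) is unsatisfied and unit — conflict.
Neither x5 = True nor x5 = False works.
Backtrack on x2: now try x2 = False.
The clause (x1) is unit, so x1 = True.
The clause (x5) is unit, so x5 = True.
The clause (¬x3) is unit, so x3 = False.
Now (x3) is unsatisfied and unit — conflict.
Neither x2 = True nor x2 = False works.
Neither x4 = True nor x4 = False works.
No assignment satisfies every clause.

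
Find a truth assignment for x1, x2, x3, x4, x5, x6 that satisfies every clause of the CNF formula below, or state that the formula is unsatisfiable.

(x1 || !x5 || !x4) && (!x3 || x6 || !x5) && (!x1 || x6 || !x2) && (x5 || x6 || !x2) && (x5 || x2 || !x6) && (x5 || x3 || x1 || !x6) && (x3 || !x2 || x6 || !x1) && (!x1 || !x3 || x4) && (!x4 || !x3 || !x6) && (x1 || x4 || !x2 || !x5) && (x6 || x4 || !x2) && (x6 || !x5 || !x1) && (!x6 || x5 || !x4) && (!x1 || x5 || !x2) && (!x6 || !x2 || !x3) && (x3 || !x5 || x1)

Try x1 = false.
Try x5 = true.
Unit clause (!x4) forces x4 = false.
Unit clause (!x2) forces x2 = false.
Unit clause (x3) forces x3 = true.
Unit clause (x6) forces x6 = true.
Every clause now holds.

x1: false; x2: false; x3: true; x4: false; x5: true; x6: true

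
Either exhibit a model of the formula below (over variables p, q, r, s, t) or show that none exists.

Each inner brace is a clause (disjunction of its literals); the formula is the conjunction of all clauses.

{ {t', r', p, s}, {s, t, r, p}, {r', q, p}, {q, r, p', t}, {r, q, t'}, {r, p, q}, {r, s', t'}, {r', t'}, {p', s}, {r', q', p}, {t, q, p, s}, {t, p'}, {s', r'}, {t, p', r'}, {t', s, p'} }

p ↦ 0; q ↦ 1; r ↦ 0; s ↦ 1; t ↦ 0

Branch on r: set r = 0.
Branch on q: set q = 1.
Branch on s: set s = 1.
(t') alone gives t = 0.
(p') alone gives p = 0.
Every clause now holds.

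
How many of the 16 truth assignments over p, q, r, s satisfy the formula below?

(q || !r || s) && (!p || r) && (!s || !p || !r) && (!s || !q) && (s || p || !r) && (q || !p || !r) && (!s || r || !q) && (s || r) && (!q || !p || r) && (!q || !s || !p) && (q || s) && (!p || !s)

There are 2^4 = 16 truth assignments over (p, q, r, s).
Check each against the 12 clauses (columns in the order p, q, r, s):
  F F F F  ✗ fails (s || r)
  F F F T  ✓ satisfies all
  F F T F  ✗ fails (q || !r || s)
  F F T T  ✓ satisfies all
  F T F F  ✗ fails (s || r)
  F T F T  ✗ fails (!s || !q)
  F T T F  ✗ fails (s || p || !r)
  F T T T  ✗ fails (!s || !q)
  T F F F  ✗ fails (!p || r)
  T F F T  ✗ fails (!p || r)
  T F T F  ✗ fails (q || !r || s)
  T F T T  ✗ fails (!s || !p || !r)
  T T F F  ✗ fails (!p || r)
  T T F T  ✗ fails (!p || r)
  T T T F  ✓ satisfies all
  T T T T  ✗ fails (!s || !p || !r)
3 of the 16 rows are models.

3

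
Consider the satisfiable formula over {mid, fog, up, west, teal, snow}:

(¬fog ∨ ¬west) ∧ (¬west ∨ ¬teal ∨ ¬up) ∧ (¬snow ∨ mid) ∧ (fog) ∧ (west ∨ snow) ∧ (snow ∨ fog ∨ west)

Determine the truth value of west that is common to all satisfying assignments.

False

Suppose west = True.
Unit clause (¬fog) forces fog = False.
Now (fog) is unsatisfied and unit — conflict.
So every satisfying assignment has west = False.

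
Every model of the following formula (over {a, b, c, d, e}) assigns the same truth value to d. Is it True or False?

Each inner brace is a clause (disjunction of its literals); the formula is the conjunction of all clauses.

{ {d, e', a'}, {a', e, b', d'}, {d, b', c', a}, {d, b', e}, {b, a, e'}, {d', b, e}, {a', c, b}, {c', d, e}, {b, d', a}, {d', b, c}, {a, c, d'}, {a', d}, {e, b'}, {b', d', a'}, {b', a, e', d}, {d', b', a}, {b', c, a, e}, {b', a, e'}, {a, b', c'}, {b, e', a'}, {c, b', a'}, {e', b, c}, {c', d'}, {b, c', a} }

False

Suppose d = 1.
From the singleton clause (c'), c = 0.
From the singleton clause (b), b = 1.
From the singleton clause (a), a = 1.
That conflicts with the unit clause (a').
So every satisfying assignment has d = False.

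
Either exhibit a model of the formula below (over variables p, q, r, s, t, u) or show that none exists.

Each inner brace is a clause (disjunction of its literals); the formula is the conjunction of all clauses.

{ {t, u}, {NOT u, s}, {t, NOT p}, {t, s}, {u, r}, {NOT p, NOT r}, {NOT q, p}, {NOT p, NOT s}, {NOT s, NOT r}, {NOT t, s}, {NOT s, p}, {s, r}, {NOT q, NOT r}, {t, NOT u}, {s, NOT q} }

UNSATISFIABLE

Try t = true.
Unit clause (s) forces s = true.
Unit clause (NOT p) forces p = false.
But (p) is also a unit clause — contradiction.
Undo t and try t = false.
Unit clause (u) forces u = true.
But (NOT u) is also a unit clause — contradiction.
Neither t = true nor t = false works.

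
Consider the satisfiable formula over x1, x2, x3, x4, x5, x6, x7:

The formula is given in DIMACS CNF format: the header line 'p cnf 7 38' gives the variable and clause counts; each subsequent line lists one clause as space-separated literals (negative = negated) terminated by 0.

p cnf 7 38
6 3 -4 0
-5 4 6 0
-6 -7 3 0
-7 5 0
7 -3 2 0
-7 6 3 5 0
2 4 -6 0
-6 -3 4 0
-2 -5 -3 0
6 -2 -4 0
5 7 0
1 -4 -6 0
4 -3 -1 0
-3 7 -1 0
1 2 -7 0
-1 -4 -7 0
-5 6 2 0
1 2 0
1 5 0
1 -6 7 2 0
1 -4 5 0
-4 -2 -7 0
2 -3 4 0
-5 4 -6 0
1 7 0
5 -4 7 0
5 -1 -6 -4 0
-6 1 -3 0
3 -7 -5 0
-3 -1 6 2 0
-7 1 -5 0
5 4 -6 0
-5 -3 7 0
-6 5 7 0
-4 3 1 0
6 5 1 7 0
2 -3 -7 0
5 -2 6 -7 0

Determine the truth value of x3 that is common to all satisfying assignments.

False

Suppose x3 = True.
Suppose x7 = False.
The clause (x2) is unit, so x2 = True.
The clause (¬x5) is unit, so x5 = False.
But (x5) is also a unit clause — contradiction.
That branch fails; take x7 = True instead.
The clause (x5) is unit, so x5 = True.
The clause (¬x2) is unit, so x2 = False.
But (x2) is also a unit clause — contradiction.
Neither x7 = True nor x7 = False works.
So every satisfying assignment has x3 = False.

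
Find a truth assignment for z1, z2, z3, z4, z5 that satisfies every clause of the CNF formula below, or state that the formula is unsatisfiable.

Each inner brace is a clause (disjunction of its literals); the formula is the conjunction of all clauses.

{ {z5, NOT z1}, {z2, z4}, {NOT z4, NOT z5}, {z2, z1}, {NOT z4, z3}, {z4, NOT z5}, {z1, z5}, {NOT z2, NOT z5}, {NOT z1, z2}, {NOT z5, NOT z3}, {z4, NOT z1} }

UNSATISFIABLE

Suppose z5 = true.
(NOT z4) alone gives z4 = false.
But (z4) is also a unit clause — contradiction.
That branch fails; take z5 = false instead.
(NOT z1) alone gives z1 = false.
But (z1) is also a unit clause — contradiction.
Neither z5 = true nor z5 = false works.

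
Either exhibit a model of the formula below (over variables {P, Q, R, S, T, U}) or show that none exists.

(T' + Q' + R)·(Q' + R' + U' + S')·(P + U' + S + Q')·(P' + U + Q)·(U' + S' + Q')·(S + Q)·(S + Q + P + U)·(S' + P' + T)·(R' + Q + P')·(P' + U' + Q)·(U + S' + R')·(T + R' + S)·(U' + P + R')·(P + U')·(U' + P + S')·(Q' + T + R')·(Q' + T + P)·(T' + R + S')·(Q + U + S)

Try S = 0.
From the singleton clause (Q), Q = 1.
Try T = 1.
From the singleton clause (R), R = 1.
Try P = 0.
From the singleton clause (U'), U = 0.
Every clause now holds.

P: 0, Q: 1, R: 1, S: 0, T: 1, U: 0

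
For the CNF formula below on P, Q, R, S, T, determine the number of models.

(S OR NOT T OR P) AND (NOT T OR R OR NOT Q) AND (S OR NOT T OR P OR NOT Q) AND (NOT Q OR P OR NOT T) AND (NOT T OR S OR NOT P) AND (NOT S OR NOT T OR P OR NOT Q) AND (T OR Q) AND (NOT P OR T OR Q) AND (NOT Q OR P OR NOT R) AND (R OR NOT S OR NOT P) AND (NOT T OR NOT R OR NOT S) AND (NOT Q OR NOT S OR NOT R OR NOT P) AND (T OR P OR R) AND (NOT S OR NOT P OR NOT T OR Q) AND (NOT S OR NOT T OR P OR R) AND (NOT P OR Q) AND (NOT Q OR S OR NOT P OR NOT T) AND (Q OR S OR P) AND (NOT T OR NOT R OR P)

There are 2^5 = 32 truth assignments over (P, Q, R, S, T).
Split on T. With T = true, the clauses containing T are satisfied and NOT T drops from the rest; 0 of the 2^4 = 16 assignments to the other variables satisfy what remains.
With T = false, by the same count on the reduced clause set, 2 assignments work.
(One model: P=T, Q=T, R=F, S=F, T=F.)
Total: 0 + 2 = 2.

2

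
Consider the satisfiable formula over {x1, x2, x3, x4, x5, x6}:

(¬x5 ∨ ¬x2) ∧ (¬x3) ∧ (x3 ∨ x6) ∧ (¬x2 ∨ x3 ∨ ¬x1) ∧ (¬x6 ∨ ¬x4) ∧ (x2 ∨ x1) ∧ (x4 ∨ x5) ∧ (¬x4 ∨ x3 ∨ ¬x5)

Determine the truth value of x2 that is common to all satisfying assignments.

False

Suppose x2 = True.
Unit clause (¬x5) forces x5 = False.
Unit clause (¬x3) forces x3 = False.
Unit clause (x6) forces x6 = True.
Unit clause (¬x1) forces x1 = False.
Unit clause (¬x4) forces x4 = False.
That conflicts with the unit clause (x4).
So every satisfying assignment has x2 = False.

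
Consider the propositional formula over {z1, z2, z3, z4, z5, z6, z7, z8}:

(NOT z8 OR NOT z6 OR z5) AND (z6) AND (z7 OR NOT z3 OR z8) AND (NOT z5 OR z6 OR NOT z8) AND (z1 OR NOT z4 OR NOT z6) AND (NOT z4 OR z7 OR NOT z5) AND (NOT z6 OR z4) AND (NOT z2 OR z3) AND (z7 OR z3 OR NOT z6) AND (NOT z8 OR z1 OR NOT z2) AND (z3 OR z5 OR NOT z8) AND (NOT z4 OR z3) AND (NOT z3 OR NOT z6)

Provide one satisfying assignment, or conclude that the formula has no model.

UNSATISFIABLE

(z6) alone gives z6 = true.
(z4) alone gives z4 = true.
(z1) alone gives z1 = true.
(z3) alone gives z3 = true.
Now (NOT z3) is unsatisfied and unit — conflict.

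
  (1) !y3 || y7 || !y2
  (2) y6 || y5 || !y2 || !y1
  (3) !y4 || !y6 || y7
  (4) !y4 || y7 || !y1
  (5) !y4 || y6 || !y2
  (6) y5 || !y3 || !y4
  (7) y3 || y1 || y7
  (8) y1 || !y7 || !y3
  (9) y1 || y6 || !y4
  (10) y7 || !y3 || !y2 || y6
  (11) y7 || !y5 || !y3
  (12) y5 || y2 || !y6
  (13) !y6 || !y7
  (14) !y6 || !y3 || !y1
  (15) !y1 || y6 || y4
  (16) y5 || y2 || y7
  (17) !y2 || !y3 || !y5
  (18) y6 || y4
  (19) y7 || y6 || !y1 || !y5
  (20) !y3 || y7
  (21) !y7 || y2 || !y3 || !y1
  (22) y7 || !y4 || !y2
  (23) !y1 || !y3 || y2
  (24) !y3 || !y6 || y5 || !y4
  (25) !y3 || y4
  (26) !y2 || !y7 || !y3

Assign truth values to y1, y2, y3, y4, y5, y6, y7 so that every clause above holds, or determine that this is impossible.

Suppose y6 = true.
The clause (!y7) is unit, so y7 = false.
The clause (!y4) is unit, so y4 = false.
The clause (!y3) is unit, so y3 = false.
The clause (y1) is unit, so y1 = true.
Suppose y5 = true.
No clause remains; y2 is free.

y1 ↦ true, y2 ↦ false, y3 ↦ false, y4 ↦ false, y5 ↦ true, y6 ↦ true, y7 ↦ false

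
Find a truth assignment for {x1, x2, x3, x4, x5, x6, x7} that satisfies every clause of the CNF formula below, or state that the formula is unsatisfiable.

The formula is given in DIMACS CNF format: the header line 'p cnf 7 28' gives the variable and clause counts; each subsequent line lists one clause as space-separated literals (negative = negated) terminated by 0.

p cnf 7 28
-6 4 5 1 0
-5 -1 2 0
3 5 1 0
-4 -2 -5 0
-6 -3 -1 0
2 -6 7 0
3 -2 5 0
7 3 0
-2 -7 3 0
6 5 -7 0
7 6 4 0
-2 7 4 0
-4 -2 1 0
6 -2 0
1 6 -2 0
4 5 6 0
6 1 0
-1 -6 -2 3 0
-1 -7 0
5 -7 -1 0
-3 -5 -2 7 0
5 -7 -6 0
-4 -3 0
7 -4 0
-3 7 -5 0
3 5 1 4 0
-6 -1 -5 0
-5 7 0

Case x7 = True:
(¬x1) alone gives x1 = False.
(x6) alone gives x6 = True.
(x5) alone gives x5 = True.
Case x4 = False:
Case x2 = False:
No clause remains; x3 is free.

x1=False; x2=False; x3=False; x4=False; x5=True; x6=True; x7=True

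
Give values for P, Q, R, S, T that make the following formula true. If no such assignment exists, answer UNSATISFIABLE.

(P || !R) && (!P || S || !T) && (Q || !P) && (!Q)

The clause (!Q) is unit, so Q = false.
The clause (!P) is unit, so P = false.
The clause (!R) is unit, so R = false.
No clause remains; S, T are free.

P=false,  Q=false,  R=false,  S=true,  T=true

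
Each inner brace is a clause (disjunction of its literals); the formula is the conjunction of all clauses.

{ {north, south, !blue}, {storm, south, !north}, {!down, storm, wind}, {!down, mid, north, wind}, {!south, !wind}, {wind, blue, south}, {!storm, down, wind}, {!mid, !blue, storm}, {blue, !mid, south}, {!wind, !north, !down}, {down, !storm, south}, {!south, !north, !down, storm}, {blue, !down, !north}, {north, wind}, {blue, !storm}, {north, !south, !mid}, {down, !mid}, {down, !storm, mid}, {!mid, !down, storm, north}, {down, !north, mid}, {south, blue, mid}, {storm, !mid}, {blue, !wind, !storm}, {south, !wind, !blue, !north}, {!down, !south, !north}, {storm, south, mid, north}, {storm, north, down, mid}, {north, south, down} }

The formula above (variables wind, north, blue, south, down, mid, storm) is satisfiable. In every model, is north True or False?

True

Suppose north = false.
Unit clause (wind) forces wind = true.
Unit clause (!south) forces south = false.
Unit clause (!blue) forces blue = false.
Unit clause (!mid) forces mid = false.
Now (mid) is unsatisfied and unit — conflict.
So every satisfying assignment has north = True.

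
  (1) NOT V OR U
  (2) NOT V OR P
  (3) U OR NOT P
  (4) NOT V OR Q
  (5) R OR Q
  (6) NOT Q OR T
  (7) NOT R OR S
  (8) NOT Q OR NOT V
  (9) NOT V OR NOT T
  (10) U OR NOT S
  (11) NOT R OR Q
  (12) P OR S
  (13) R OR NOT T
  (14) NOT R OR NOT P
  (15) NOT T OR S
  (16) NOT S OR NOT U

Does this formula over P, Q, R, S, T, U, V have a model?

Unsatisfiable

Case V = false:
Case U = true:
(NOT S) alone gives S = false.
(NOT R) alone gives R = false.
(Q) alone gives Q = true.
(T) alone gives T = true.
Now (NOT T) is unsatisfied and unit — conflict.
Backtrack on U: now try U = false.
(NOT P) alone gives P = false.
(NOT S) alone gives S = false.
Now (S) is unsatisfied and unit — conflict.
Neither U = true nor U = false works.
Backtrack on V: now try V = true.
(U) alone gives U = true.
(P) alone gives P = true.
(Q) alone gives Q = true.
Now (NOT Q) is unsatisfied and unit — conflict.
Neither V = true nor V = false works.
No assignment satisfies every clause.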